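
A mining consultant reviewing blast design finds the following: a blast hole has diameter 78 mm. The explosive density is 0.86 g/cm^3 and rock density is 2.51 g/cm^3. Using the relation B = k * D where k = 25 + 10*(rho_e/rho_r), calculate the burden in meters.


2.2173 m

First, compute k:
rho_e / rho_r = 0.86 / 2.51 = 0.3426294821
k = 25 + 10 * 0.3426294821 = 28.42629482
Then, compute burden:
B = k * D / 1000 = 28.42629482 * 78 / 1000
= 2217.250996 / 1000
= 2.2173 m


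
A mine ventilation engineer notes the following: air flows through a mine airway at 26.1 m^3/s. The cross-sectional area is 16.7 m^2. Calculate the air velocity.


Velocity = flow rate / cross-sectional area
= 26.1 / 16.7
= 1.5629 m/s

1.5629 m/s


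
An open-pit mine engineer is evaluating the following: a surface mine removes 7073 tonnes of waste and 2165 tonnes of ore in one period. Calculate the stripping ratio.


Stripping ratio = waste tonnage / ore tonnage
= 7073 / 2165
= 3.267

3.267


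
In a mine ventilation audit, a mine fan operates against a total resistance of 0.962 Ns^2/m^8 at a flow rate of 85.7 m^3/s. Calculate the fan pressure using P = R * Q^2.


7065.3994 Pa

Compute Q^2:
Q^2 = 85.7^2 = 7344.49
Compute pressure:
P = R * Q^2 = 0.962 * 7344.49
= 7065.3994 Pa


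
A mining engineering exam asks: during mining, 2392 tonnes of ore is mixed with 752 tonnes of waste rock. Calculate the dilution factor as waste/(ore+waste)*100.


23.9186%

Total material = ore + waste
= 2392 + 752 = 3144 tonnes
Dilution = waste / total * 100
= 752 / 3144 * 100
= 0.2391857506 * 100
= 23.9186%


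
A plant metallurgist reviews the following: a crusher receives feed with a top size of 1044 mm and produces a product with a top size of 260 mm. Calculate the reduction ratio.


4.0154

Reduction ratio = feed size / product size
= 1044 / 260
= 4.0154


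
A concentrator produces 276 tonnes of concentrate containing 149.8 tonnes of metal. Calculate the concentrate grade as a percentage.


Grade = (metal in concentrate / concentrate mass) * 100
= (149.8 / 276) * 100
= 0.5427536232 * 100
= 54.2754%

54.2754%


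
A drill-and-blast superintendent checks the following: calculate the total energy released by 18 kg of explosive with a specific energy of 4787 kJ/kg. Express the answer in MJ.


86.166 MJ

Energy = mass * specific_energy / 1000
= 18 * 4787 / 1000
= 86166 / 1000
= 86.166 MJ


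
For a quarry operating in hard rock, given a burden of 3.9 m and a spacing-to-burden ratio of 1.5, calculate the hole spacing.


Spacing = burden * ratio
= 3.9 * 1.5
= 5.85 m

5.85 m


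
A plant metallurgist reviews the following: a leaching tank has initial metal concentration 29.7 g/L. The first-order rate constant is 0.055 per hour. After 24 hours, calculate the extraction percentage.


73.2865%

Compute the exponent:
-k * t = -0.055 * 24 = -1.32
Remaining concentration:
C = 29.7 * exp(-1.32)
= 29.7 * 0.267135302
= 7.933918468 g/L
Extracted = 29.7 - 7.933918468 = 21.76608153 g/L
Extraction % = 21.76608153 / 29.7 * 100
= 73.2865%


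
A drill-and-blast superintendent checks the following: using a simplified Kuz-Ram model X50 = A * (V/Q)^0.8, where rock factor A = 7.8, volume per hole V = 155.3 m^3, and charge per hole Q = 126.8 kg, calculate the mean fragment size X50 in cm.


9.1735 cm

Compute V/Q:
V/Q = 155.3 / 126.8 = 1.224763407
Raise to the power 0.8:
(V/Q)^0.8 = 1.224763407^0.8 = 1.176093262
Multiply by A:
X50 = 7.8 * 1.176093262
= 9.1735 cm


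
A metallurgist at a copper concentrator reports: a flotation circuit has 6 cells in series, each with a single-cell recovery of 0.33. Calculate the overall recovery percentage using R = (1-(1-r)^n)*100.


90.9542%

Complement of single-cell recovery:
1 - r = 1 - 0.33 = 0.67
Raise to power n:
(1 - r)^6 = 0.67^6 = 0.09045838217
Overall recovery:
R = (1 - 0.09045838217) * 100
= 90.9542%


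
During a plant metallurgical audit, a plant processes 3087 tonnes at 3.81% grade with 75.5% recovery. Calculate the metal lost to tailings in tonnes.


Total metal in feed:
= 3087 * 3.81 / 100 = 117.6147 tonnes
Metal recovered:
= 117.6147 * 75.5 / 100 = 88.7990985 tonnes
Metal lost to tailings:
= 117.6147 - 88.7990985
= 28.8156 tonnes

28.8156 tonnes


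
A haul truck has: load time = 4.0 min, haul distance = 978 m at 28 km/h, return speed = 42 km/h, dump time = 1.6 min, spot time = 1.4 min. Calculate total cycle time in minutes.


Convert haul speed to m/min: 28 * 1000/60 = 466.6666667 m/min
Haul time = 978 / 466.6666667 = 2.095714286 min
Convert return speed to m/min: 42 * 1000/60 = 700 m/min
Return time = 978 / 700 = 1.397142857 min
Total cycle time:
= 4.0 + 2.095714286 + 1.6 + 1.397142857 + 1.4
= 10.4929 min

10.4929 min


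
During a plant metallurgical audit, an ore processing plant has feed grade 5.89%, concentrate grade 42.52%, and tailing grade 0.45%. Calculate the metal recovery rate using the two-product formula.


Using the two-product formula:
R = 100 * c * (f - t) / (f * (c - t))
Numerator = 100 * 42.52 * (5.89 - 0.45)
= 100 * 42.52 * 5.44
= 23130.88
Denominator = 5.89 * (42.52 - 0.45)
= 5.89 * 42.07
= 247.7923
R = 23130.88 / 247.7923
= 93.3479%

93.3479%


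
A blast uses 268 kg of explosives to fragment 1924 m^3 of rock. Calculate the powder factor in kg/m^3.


Powder factor = explosive mass / rock volume
= 268 / 1924
= 0.1393 kg/m^3

0.1393 kg/m^3


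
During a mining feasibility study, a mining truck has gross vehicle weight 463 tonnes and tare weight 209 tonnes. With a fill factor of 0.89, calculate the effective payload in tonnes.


226.06 tonnes

Maximum payload = gross - tare
= 463 - 209 = 254 tonnes
Effective payload = max payload * fill factor
= 254 * 0.89
= 226.06 tonnes


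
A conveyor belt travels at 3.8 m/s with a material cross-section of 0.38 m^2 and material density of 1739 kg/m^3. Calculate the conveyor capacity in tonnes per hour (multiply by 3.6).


9040.0176 t/h

Volumetric flow = speed * area
= 3.8 * 0.38 = 1.444 m^3/s
Mass flow = volumetric * density
= 1.444 * 1739 = 2511.116 kg/s
Convert to t/h: multiply by 3.6
Capacity = 2511.116 * 3.6
= 9040.0176 t/h


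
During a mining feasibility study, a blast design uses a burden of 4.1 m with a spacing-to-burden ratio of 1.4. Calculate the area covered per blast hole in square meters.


First, find the spacing:
Spacing = burden * ratio = 4.1 * 1.4
= 5.74 m
Then, calculate the area:
Area = burden * spacing = 4.1 * 5.74
= 23.534 m^2

23.534 m^2


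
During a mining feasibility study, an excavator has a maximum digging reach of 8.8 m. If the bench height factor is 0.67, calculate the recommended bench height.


Bench height = reach * factor
= 8.8 * 0.67
= 5.896 m

5.896 m


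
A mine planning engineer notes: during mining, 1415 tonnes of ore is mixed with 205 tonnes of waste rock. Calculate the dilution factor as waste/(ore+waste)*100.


Total material = ore + waste
= 1415 + 205 = 1620 tonnes
Dilution = waste / total * 100
= 205 / 1620 * 100
= 0.1265432099 * 100
= 12.6543%

12.6543%


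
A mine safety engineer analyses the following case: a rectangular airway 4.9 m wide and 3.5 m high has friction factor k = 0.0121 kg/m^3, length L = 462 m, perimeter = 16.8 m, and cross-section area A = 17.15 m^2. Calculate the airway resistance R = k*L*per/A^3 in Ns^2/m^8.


0.0186 Ns^2/m^8

Compute the numerator:
k * L * per = 0.0121 * 462 * 16.8
= 93.91536
Compute the denominator:
A^3 = 17.15^3 = 5044.200875
Resistance:
R = 93.91536 / 5044.200875
= 0.0186 Ns^2/m^8


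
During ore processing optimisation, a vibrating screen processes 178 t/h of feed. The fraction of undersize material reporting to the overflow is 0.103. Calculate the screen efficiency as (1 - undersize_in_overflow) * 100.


89.7%

Screen efficiency = (1 - fraction of undersize in overflow) * 100
= (1 - 0.103) * 100
= 0.897 * 100
= 89.7%


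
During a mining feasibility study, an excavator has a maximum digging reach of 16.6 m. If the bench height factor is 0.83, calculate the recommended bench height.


13.778 m

Bench height = reach * factor
= 16.6 * 0.83
= 13.778 m


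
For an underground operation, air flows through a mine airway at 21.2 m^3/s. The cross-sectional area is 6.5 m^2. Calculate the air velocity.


3.2615 m/s

Velocity = flow rate / cross-sectional area
= 21.2 / 6.5
= 3.2615 m/s


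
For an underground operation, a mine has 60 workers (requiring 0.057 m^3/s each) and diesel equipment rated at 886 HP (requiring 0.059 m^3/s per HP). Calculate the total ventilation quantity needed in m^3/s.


55.694 m^3/s

Airflow for workers:
Q_people = 60 * 0.057 = 3.42 m^3/s
Airflow for diesel equipment:
Q_diesel = 886 * 0.059 = 52.274 m^3/s
Total ventilation:
Q_total = 3.42 + 52.274
= 55.694 m^3/s


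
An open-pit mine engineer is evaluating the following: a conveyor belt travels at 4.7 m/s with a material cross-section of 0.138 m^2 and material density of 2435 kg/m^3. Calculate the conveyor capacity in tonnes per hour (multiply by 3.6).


5685.6276 t/h

Volumetric flow = speed * area
= 4.7 * 0.138 = 0.6486 m^3/s
Mass flow = volumetric * density
= 0.6486 * 2435 = 1579.341 kg/s
Convert to t/h: multiply by 3.6
Capacity = 1579.341 * 3.6
= 5685.6276 t/h


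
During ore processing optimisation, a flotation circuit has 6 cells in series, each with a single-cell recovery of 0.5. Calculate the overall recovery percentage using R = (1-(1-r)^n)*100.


Complement of single-cell recovery:
1 - r = 1 - 0.5 = 0.5
Raise to power n:
(1 - r)^6 = 0.5^6 = 0.015625
Overall recovery:
R = (1 - 0.015625) * 100
= 98.4375%

98.4375%


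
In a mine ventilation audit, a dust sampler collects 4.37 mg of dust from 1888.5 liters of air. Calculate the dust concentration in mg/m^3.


Convert liters to m^3: 1 m^3 = 1000 L
Concentration = mass / volume * 1000
= 4.37 / 1888.5 * 1000
= 0.002314005825 * 1000
= 2.314 mg/m^3

2.314 mg/m^3


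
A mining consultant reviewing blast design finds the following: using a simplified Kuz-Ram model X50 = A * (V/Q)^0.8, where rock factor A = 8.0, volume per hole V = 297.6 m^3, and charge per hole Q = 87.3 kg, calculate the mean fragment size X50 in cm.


Compute V/Q:
V/Q = 297.6 / 87.3 = 3.408934708
Raise to the power 0.8:
(V/Q)^0.8 = 3.408934708^0.8 = 2.667441764
Multiply by A:
X50 = 8.0 * 2.667441764
= 21.3395 cm

21.3395 cm


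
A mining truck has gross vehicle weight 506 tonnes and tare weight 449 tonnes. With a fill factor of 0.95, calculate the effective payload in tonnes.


54.15 tonnes

Maximum payload = gross - tare
= 506 - 449 = 57 tonnes
Effective payload = max payload * fill factor
= 57 * 0.95
= 54.15 tonnes


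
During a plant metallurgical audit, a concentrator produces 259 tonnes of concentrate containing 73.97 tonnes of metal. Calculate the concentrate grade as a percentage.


28.5598%

Grade = (metal in concentrate / concentrate mass) * 100
= (73.97 / 259) * 100
= 0.2855984556 * 100
= 28.5598%


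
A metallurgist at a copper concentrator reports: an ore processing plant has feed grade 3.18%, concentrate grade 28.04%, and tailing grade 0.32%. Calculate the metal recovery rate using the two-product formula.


Using the two-product formula:
R = 100 * c * (f - t) / (f * (c - t))
Numerator = 100 * 28.04 * (3.18 - 0.32)
= 100 * 28.04 * 2.86
= 8019.44
Denominator = 3.18 * (28.04 - 0.32)
= 3.18 * 27.72
= 88.1496
R = 8019.44 / 88.1496
= 90.9753%

90.9753%


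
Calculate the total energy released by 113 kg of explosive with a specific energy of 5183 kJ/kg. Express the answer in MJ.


585.679 MJ

Energy = mass * specific_energy / 1000
= 113 * 5183 / 1000
= 585679 / 1000
= 585.679 MJ


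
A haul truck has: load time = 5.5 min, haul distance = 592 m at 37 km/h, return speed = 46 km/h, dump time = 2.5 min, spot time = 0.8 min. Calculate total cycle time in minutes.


Convert haul speed to m/min: 37 * 1000/60 = 616.6666667 m/min
Haul time = 592 / 616.6666667 = 0.96 min
Convert return speed to m/min: 46 * 1000/60 = 766.6666667 m/min
Return time = 592 / 766.6666667 = 0.772173913 min
Total cycle time:
= 5.5 + 0.96 + 2.5 + 0.772173913 + 0.8
= 10.5322 min

10.5322 min


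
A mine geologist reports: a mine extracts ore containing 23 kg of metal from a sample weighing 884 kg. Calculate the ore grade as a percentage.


2.6018%

Ore grade = (metal mass / ore mass) * 100
= (23 / 884) * 100
= 0.02601809955 * 100
= 2.6018%


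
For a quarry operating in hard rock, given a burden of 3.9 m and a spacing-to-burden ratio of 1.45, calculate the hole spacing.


5.655 m

Spacing = burden * ratio
= 3.9 * 1.45
= 5.655 m


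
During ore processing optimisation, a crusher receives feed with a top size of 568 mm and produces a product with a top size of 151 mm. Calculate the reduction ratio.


Reduction ratio = feed size / product size
= 568 / 151
= 3.7616

3.7616


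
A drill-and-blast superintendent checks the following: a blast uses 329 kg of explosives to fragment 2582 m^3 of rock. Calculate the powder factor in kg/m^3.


0.1274 kg/m^3

Powder factor = explosive mass / rock volume
= 329 / 2582
= 0.1274 kg/m^3


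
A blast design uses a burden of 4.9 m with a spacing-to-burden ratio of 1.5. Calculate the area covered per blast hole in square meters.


First, find the spacing:
Spacing = burden * ratio = 4.9 * 1.5
= 7.35 m
Then, calculate the area:
Area = burden * spacing = 4.9 * 7.35
= 36.015 m^2

36.015 m^2


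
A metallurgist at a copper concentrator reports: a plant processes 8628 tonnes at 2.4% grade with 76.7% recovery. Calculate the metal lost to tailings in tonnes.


48.2478 tonnes

Total metal in feed:
= 8628 * 2.4 / 100 = 207.072 tonnes
Metal recovered:
= 207.072 * 76.7 / 100 = 158.824224 tonnes
Metal lost to tailings:
= 207.072 - 158.824224
= 48.2478 tonnes


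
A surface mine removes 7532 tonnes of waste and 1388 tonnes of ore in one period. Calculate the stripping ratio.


Stripping ratio = waste tonnage / ore tonnage
= 7532 / 1388
= 5.4265

5.4265


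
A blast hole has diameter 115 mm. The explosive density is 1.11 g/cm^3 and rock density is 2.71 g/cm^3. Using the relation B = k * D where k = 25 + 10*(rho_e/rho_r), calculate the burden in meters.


3.346 m

First, compute k:
rho_e / rho_r = 1.11 / 2.71 = 0.4095940959
k = 25 + 10 * 0.4095940959 = 29.09594096
Then, compute burden:
B = k * D / 1000 = 29.09594096 * 115 / 1000
= 3346.03321 / 1000
= 3.346 m


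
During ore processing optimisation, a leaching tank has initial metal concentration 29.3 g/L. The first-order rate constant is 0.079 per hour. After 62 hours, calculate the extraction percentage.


99.2539%

Compute the exponent:
-k * t = -0.079 * 62 = -4.898
Remaining concentration:
C = 29.3 * exp(-4.898)
= 29.3 * 0.00746149114
= 0.2186216904 g/L
Extracted = 29.3 - 0.2186216904 = 29.08137831 g/L
Extraction % = 29.08137831 / 29.3 * 100
= 99.2539%


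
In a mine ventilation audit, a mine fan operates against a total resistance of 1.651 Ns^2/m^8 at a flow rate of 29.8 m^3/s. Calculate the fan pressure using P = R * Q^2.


Compute Q^2:
Q^2 = 29.8^2 = 888.04
Compute pressure:
P = R * Q^2 = 1.651 * 888.04
= 1466.154 Pa

1466.154 Pa


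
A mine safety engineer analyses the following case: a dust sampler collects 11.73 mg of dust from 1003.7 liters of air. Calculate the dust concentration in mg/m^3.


Convert liters to m^3: 1 m^3 = 1000 L
Concentration = mass / volume * 1000
= 11.73 / 1003.7 * 1000
= 0.01168675899 * 1000
= 11.6868 mg/m^3

11.6868 mg/m^3


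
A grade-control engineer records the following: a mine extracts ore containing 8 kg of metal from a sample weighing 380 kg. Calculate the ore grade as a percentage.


2.1053%

Ore grade = (metal mass / ore mass) * 100
= (8 / 380) * 100
= 0.02105263158 * 100
= 2.1053%


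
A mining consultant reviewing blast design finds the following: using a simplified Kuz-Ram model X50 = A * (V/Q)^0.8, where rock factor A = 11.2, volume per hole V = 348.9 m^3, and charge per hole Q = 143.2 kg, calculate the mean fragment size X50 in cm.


22.8362 cm

Compute V/Q:
V/Q = 348.9 / 143.2 = 2.436452514
Raise to the power 0.8:
(V/Q)^0.8 = 2.436452514^0.8 = 2.038948992
Multiply by A:
X50 = 11.2 * 2.038948992
= 22.8362 cm


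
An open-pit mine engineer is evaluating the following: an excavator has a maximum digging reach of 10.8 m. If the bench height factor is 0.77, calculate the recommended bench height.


Bench height = reach * factor
= 10.8 * 0.77
= 8.316 m

8.316 m


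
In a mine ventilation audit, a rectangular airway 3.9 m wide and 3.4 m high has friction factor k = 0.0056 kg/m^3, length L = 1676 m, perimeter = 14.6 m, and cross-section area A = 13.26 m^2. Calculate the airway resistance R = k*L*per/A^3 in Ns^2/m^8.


Compute the numerator:
k * L * per = 0.0056 * 1676 * 14.6
= 137.02976
Compute the denominator:
A^3 = 13.26^3 = 2331.473976
Resistance:
R = 137.02976 / 2331.473976
= 0.0588 Ns^2/m^8

0.0588 Ns^2/m^8


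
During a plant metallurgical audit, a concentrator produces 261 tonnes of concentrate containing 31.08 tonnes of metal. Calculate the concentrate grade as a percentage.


11.908%

Grade = (metal in concentrate / concentrate mass) * 100
= (31.08 / 261) * 100
= 0.1190804598 * 100
= 11.908%


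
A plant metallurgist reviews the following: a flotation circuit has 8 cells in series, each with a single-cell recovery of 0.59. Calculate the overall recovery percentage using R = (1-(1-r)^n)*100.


99.9202%

Complement of single-cell recovery:
1 - r = 1 - 0.59 = 0.41
Raise to power n:
(1 - r)^8 = 0.41^8 = 0.0007984925229
Overall recovery:
R = (1 - 0.0007984925229) * 100
= 99.9202%


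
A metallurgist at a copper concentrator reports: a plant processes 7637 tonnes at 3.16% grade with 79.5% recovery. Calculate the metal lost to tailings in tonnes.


Total metal in feed:
= 7637 * 3.16 / 100 = 241.3292 tonnes
Metal recovered:
= 241.3292 * 79.5 / 100 = 191.856714 tonnes
Metal lost to tailings:
= 241.3292 - 191.856714
= 49.4725 tonnes

49.4725 tonnes


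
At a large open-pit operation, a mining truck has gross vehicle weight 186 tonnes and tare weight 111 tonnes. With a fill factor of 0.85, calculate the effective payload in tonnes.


Maximum payload = gross - tare
= 186 - 111 = 75 tonnes
Effective payload = max payload * fill factor
= 75 * 0.85
= 63.75 tonnes

63.75 tonnes


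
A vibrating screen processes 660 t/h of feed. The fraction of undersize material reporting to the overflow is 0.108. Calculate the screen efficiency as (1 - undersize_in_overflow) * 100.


Screen efficiency = (1 - fraction of undersize in overflow) * 100
= (1 - 0.108) * 100
= 0.892 * 100
= 89.2%

89.2%


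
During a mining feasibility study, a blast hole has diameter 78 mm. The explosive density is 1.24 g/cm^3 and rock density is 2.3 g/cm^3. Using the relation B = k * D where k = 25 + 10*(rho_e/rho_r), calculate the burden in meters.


First, compute k:
rho_e / rho_r = 1.24 / 2.3 = 0.5391304348
k = 25 + 10 * 0.5391304348 = 30.39130435
Then, compute burden:
B = k * D / 1000 = 30.39130435 * 78 / 1000
= 2370.521739 / 1000
= 2.3705 m

2.3705 m


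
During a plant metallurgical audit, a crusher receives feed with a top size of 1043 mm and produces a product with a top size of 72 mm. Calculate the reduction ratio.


Reduction ratio = feed size / product size
= 1043 / 72
= 14.4861

14.4861


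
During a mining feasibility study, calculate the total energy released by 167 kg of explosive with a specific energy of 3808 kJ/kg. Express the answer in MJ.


Energy = mass * specific_energy / 1000
= 167 * 3808 / 1000
= 635936 / 1000
= 635.936 MJ

635.936 MJ


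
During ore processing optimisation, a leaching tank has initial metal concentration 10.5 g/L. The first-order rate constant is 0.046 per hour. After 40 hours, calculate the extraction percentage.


84.1183%

Compute the exponent:
-k * t = -0.046 * 40 = -1.84
Remaining concentration:
C = 10.5 * exp(-1.84)
= 10.5 * 0.1588174261
= 1.667582974 g/L
Extracted = 10.5 - 1.667582974 = 8.832417026 g/L
Extraction % = 8.832417026 / 10.5 * 100
= 84.1183%


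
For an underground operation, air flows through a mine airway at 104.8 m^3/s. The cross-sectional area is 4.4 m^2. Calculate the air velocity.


Velocity = flow rate / cross-sectional area
= 104.8 / 4.4
= 23.8182 m/s

23.8182 m/s


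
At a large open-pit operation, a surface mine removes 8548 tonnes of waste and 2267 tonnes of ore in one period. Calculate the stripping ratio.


Stripping ratio = waste tonnage / ore tonnage
= 8548 / 2267
= 3.7706

3.7706


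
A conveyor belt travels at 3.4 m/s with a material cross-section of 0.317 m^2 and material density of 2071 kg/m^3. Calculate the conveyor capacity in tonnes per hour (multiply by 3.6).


8035.6457 t/h

Volumetric flow = speed * area
= 3.4 * 0.317 = 1.0778 m^3/s
Mass flow = volumetric * density
= 1.0778 * 2071 = 2232.1238 kg/s
Convert to t/h: multiply by 3.6
Capacity = 2232.1238 * 3.6
= 8035.6457 t/h


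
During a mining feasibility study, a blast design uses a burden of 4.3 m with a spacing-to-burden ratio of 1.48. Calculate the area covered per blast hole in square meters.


27.3652 m^2

First, find the spacing:
Spacing = burden * ratio = 4.3 * 1.48
= 6.364 m
Then, calculate the area:
Area = burden * spacing = 4.3 * 6.364
= 27.3652 m^2


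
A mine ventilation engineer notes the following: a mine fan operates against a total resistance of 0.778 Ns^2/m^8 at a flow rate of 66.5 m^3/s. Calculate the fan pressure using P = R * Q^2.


3440.5105 Pa

Compute Q^2:
Q^2 = 66.5^2 = 4422.25
Compute pressure:
P = R * Q^2 = 0.778 * 4422.25
= 3440.5105 Pa


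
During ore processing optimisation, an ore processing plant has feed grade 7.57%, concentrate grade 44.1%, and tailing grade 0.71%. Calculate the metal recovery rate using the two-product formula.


92.1037%

Using the two-product formula:
R = 100 * c * (f - t) / (f * (c - t))
Numerator = 100 * 44.1 * (7.57 - 0.71)
= 100 * 44.1 * 6.86
= 30252.6
Denominator = 7.57 * (44.1 - 0.71)
= 7.57 * 43.39
= 328.4623
R = 30252.6 / 328.4623
= 92.1037%


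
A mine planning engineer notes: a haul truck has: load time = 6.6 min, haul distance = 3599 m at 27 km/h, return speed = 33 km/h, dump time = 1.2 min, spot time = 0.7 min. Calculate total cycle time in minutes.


23.0414 min

Convert haul speed to m/min: 27 * 1000/60 = 450 m/min
Haul time = 3599 / 450 = 7.997777778 min
Convert return speed to m/min: 33 * 1000/60 = 550 m/min
Return time = 3599 / 550 = 6.543636364 min
Total cycle time:
= 6.6 + 7.997777778 + 1.2 + 6.543636364 + 0.7
= 23.0414 min


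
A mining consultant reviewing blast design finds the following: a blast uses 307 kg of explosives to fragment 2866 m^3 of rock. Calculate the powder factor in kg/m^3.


Powder factor = explosive mass / rock volume
= 307 / 2866
= 0.1071 kg/m^3

0.1071 kg/m^3


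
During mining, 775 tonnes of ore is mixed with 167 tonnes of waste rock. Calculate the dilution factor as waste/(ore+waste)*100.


17.7282%

Total material = ore + waste
= 775 + 167 = 942 tonnes
Dilution = waste / total * 100
= 167 / 942 * 100
= 0.1772823779 * 100
= 17.7282%


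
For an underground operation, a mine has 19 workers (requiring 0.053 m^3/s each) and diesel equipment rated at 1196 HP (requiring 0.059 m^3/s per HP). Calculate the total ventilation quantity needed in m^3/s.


Airflow for workers:
Q_people = 19 * 0.053 = 1.007 m^3/s
Airflow for diesel equipment:
Q_diesel = 1196 * 0.059 = 70.564 m^3/s
Total ventilation:
Q_total = 1.007 + 70.564
= 71.571 m^3/s

71.571 m^3/s


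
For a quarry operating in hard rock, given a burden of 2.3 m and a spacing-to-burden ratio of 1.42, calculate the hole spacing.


3.266 m

Spacing = burden * ratio
= 2.3 * 1.42
= 3.266 m


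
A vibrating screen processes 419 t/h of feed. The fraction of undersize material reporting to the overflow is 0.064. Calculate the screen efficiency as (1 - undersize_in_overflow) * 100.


Screen efficiency = (1 - fraction of undersize in overflow) * 100
= (1 - 0.064) * 100
= 0.936 * 100
= 93.6%

93.6%


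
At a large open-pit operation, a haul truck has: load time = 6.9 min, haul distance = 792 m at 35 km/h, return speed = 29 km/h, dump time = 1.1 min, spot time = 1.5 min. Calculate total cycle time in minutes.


Convert haul speed to m/min: 35 * 1000/60 = 583.3333333 m/min
Haul time = 792 / 583.3333333 = 1.357714286 min
Convert return speed to m/min: 29 * 1000/60 = 483.3333333 m/min
Return time = 792 / 483.3333333 = 1.63862069 min
Total cycle time:
= 6.9 + 1.357714286 + 1.1 + 1.63862069 + 1.5
= 12.4963 min

12.4963 min


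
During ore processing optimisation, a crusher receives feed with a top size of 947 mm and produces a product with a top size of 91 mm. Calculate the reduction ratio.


10.4066

Reduction ratio = feed size / product size
= 947 / 91
= 10.4066


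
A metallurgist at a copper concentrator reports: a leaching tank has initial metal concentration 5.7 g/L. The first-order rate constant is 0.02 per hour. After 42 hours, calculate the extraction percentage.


Compute the exponent:
-k * t = -0.02 * 42 = -0.84
Remaining concentration:
C = 5.7 * exp(-0.84)
= 5.7 * 0.4317105234
= 2.460749984 g/L
Extracted = 5.7 - 2.460749984 = 3.239250016 g/L
Extraction % = 3.239250016 / 5.7 * 100
= 56.8289%

56.8289%


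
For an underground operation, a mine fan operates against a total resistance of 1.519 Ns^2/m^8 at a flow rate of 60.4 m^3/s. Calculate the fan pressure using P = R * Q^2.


5541.555 Pa

Compute Q^2:
Q^2 = 60.4^2 = 3648.16
Compute pressure:
P = R * Q^2 = 1.519 * 3648.16
= 5541.555 Pa


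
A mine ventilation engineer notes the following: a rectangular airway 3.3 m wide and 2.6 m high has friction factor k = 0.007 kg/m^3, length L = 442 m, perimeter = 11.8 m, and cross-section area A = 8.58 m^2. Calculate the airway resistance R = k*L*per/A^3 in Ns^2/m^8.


0.0578 Ns^2/m^8

Compute the numerator:
k * L * per = 0.007 * 442 * 11.8
= 36.5092
Compute the denominator:
A^3 = 8.58^3 = 631.628712
Resistance:
R = 36.5092 / 631.628712
= 0.0578 Ns^2/m^8


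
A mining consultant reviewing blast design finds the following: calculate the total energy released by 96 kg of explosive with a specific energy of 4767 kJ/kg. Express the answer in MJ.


Energy = mass * specific_energy / 1000
= 96 * 4767 / 1000
= 457632 / 1000
= 457.632 MJ

457.632 MJ


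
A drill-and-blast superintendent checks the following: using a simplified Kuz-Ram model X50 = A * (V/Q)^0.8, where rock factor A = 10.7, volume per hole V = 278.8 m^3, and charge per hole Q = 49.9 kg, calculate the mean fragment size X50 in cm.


42.3777 cm

Compute V/Q:
V/Q = 278.8 / 49.9 = 5.587174349
Raise to the power 0.8:
(V/Q)^0.8 = 5.587174349^0.8 = 3.960534302
Multiply by A:
X50 = 10.7 * 3.960534302
= 42.3777 cm


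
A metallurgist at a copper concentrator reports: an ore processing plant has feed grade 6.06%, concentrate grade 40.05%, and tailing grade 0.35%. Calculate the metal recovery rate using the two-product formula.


Using the two-product formula:
R = 100 * c * (f - t) / (f * (c - t))
Numerator = 100 * 40.05 * (6.06 - 0.35)
= 100 * 40.05 * 5.71
= 22868.55
Denominator = 6.06 * (40.05 - 0.35)
= 6.06 * 39.7
= 240.582
R = 22868.55 / 240.582
= 95.0551%

95.0551%


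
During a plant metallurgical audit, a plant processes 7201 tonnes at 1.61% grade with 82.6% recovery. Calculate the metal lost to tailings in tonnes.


Total metal in feed:
= 7201 * 1.61 / 100 = 115.9361 tonnes
Metal recovered:
= 115.9361 * 82.6 / 100 = 95.7632186 tonnes
Metal lost to tailings:
= 115.9361 - 95.7632186
= 20.1729 tonnes

20.1729 tonnes


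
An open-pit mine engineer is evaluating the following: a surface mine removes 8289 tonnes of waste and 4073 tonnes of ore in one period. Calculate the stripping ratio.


2.0351

Stripping ratio = waste tonnage / ore tonnage
= 8289 / 4073
= 2.0351


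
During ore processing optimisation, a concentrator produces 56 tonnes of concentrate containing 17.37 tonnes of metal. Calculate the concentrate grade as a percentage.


Grade = (metal in concentrate / concentrate mass) * 100
= (17.37 / 56) * 100
= 0.3101785714 * 100
= 31.0179%

31.0179%


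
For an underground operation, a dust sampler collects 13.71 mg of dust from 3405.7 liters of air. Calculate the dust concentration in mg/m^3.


Convert liters to m^3: 1 m^3 = 1000 L
Concentration = mass / volume * 1000
= 13.71 / 3405.7 * 1000
= 0.004025604134 * 1000
= 4.0256 mg/m^3

4.0256 mg/m^3


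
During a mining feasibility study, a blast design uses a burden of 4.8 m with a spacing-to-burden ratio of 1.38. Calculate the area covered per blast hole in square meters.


31.7952 m^2

First, find the spacing:
Spacing = burden * ratio = 4.8 * 1.38
= 6.624 m
Then, calculate the area:
Area = burden * spacing = 4.8 * 6.624
= 31.7952 m^2


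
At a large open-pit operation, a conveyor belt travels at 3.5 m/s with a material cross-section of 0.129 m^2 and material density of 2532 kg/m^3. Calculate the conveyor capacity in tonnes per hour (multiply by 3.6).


4115.5128 t/h

Volumetric flow = speed * area
= 3.5 * 0.129 = 0.4515 m^3/s
Mass flow = volumetric * density
= 0.4515 * 2532 = 1143.198 kg/s
Convert to t/h: multiply by 3.6
Capacity = 1143.198 * 3.6
= 4115.5128 t/h


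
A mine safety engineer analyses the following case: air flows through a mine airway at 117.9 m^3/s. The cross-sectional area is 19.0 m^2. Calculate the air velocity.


Velocity = flow rate / cross-sectional area
= 117.9 / 19.0
= 6.2053 m/s

6.2053 m/s


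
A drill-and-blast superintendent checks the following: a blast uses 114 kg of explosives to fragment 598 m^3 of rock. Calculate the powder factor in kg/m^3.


0.1906 kg/m^3

Powder factor = explosive mass / rock volume
= 114 / 598
= 0.1906 kg/m^3


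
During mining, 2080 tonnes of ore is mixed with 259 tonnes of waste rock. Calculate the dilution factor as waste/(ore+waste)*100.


11.0731%

Total material = ore + waste
= 2080 + 259 = 2339 tonnes
Dilution = waste / total * 100
= 259 / 2339 * 100
= 0.1107310817 * 100
= 11.0731%


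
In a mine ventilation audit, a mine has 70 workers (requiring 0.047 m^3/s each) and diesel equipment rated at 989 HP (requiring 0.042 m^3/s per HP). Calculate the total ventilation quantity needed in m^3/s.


44.828 m^3/s

Airflow for workers:
Q_people = 70 * 0.047 = 3.29 m^3/s
Airflow for diesel equipment:
Q_diesel = 989 * 0.042 = 41.538 m^3/s
Total ventilation:
Q_total = 3.29 + 41.538
= 44.828 m^3/s


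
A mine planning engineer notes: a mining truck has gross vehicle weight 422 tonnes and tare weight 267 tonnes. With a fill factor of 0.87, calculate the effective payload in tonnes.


134.85 tonnes

Maximum payload = gross - tare
= 422 - 267 = 155 tonnes
Effective payload = max payload * fill factor
= 155 * 0.87
= 134.85 tonnes


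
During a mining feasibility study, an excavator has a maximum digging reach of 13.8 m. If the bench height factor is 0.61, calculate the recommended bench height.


8.418 m

Bench height = reach * factor
= 13.8 * 0.61
= 8.418 m


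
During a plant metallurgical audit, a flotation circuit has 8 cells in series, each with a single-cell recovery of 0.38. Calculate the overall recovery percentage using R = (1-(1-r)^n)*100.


Complement of single-cell recovery:
1 - r = 1 - 0.38 = 0.62
Raise to power n:
(1 - r)^8 = 0.62^8 = 0.02183401056
Overall recovery:
R = (1 - 0.02183401056) * 100
= 97.8166%

97.8166%


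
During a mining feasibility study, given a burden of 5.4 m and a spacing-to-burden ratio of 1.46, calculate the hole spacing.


7.884 m

Spacing = burden * ratio
= 5.4 * 1.46
= 7.884 m


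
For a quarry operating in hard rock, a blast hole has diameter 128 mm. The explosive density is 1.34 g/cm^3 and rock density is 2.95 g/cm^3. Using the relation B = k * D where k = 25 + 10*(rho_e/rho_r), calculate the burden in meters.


3.7814 m

First, compute k:
rho_e / rho_r = 1.34 / 2.95 = 0.4542372881
k = 25 + 10 * 0.4542372881 = 29.54237288
Then, compute burden:
B = k * D / 1000 = 29.54237288 * 128 / 1000
= 3781.423729 / 1000
= 3.7814 m


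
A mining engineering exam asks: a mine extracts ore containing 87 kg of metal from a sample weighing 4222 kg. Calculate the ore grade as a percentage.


2.0606%

Ore grade = (metal mass / ore mass) * 100
= (87 / 4222) * 100
= 0.0206063477 * 100
= 2.0606%


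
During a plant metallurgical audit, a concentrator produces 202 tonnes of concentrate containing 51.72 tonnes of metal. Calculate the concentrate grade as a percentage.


Grade = (metal in concentrate / concentrate mass) * 100
= (51.72 / 202) * 100
= 0.256039604 * 100
= 25.604%

25.604%


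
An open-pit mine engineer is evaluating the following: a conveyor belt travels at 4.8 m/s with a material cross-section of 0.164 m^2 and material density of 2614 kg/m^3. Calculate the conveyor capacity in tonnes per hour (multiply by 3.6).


Volumetric flow = speed * area
= 4.8 * 0.164 = 0.7872 m^3/s
Mass flow = volumetric * density
= 0.7872 * 2614 = 2057.7408 kg/s
Convert to t/h: multiply by 3.6
Capacity = 2057.7408 * 3.6
= 7407.8669 t/h

7407.8669 t/h


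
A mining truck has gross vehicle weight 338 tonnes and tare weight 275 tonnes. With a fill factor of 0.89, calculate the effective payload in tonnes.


Maximum payload = gross - tare
= 338 - 275 = 63 tonnes
Effective payload = max payload * fill factor
= 63 * 0.89
= 56.07 tonnes

56.07 tonnes


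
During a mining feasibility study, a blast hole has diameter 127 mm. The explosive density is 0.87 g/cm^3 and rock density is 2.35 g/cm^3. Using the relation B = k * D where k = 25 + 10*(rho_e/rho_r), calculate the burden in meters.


First, compute k:
rho_e / rho_r = 0.87 / 2.35 = 0.370212766
k = 25 + 10 * 0.370212766 = 28.70212766
Then, compute burden:
B = k * D / 1000 = 28.70212766 * 127 / 1000
= 3645.170213 / 1000
= 3.6452 m

3.6452 m


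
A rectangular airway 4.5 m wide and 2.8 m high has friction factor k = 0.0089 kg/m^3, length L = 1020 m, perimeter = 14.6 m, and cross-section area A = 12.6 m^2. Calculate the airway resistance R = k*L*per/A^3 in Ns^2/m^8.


Compute the numerator:
k * L * per = 0.0089 * 1020 * 14.6
= 132.5388
Compute the denominator:
A^3 = 12.6^3 = 2000.376
Resistance:
R = 132.5388 / 2000.376
= 0.0663 Ns^2/m^8

0.0663 Ns^2/m^8


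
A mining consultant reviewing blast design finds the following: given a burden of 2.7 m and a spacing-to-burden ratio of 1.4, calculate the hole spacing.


3.78 m

Spacing = burden * ratio
= 2.7 * 1.4
= 3.78 m


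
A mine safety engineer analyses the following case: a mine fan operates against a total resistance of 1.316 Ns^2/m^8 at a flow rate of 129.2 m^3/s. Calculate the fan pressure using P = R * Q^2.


21967.5142 Pa

Compute Q^2:
Q^2 = 129.2^2 = 16692.64
Compute pressure:
P = R * Q^2 = 1.316 * 16692.64
= 21967.5142 Pa


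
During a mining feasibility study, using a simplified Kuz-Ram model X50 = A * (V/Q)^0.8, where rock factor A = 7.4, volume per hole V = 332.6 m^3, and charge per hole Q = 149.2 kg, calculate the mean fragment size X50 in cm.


14.0525 cm

Compute V/Q:
V/Q = 332.6 / 149.2 = 2.22922252
Raise to the power 0.8:
(V/Q)^0.8 = 2.22922252^0.8 = 1.898990261
Multiply by A:
X50 = 7.4 * 1.898990261
= 14.0525 cm


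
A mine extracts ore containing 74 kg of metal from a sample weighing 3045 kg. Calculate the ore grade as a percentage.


2.4302%

Ore grade = (metal mass / ore mass) * 100
= (74 / 3045) * 100
= 0.02430213465 * 100
= 2.4302%


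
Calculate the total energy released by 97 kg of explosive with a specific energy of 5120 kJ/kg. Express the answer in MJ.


Energy = mass * specific_energy / 1000
= 97 * 5120 / 1000
= 496640 / 1000
= 496.64 MJ

496.64 MJ


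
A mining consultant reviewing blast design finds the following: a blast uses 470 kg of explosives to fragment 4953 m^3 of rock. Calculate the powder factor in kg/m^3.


0.0949 kg/m^3

Powder factor = explosive mass / rock volume
= 470 / 4953
= 0.0949 kg/m^3


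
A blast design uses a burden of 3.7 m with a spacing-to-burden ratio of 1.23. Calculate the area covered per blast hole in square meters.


First, find the spacing:
Spacing = burden * ratio = 3.7 * 1.23
= 4.551 m
Then, calculate the area:
Area = burden * spacing = 3.7 * 4.551
= 16.8387 m^2

16.8387 m^2


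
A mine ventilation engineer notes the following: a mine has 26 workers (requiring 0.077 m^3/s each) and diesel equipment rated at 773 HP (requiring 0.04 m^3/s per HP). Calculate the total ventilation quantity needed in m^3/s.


Airflow for workers:
Q_people = 26 * 0.077 = 2.002 m^3/s
Airflow for diesel equipment:
Q_diesel = 773 * 0.04 = 30.92 m^3/s
Total ventilation:
Q_total = 2.002 + 30.92
= 32.922 m^3/s

32.922 m^3/s


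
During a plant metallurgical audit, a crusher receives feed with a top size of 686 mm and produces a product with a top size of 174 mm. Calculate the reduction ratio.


3.9425

Reduction ratio = feed size / product size
= 686 / 174
= 3.9425


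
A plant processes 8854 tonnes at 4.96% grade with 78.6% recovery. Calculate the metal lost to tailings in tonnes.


Total metal in feed:
= 8854 * 4.96 / 100 = 439.1584 tonnes
Metal recovered:
= 439.1584 * 78.6 / 100 = 345.1785024 tonnes
Metal lost to tailings:
= 439.1584 - 345.1785024
= 93.9799 tonnes

93.9799 tonnes


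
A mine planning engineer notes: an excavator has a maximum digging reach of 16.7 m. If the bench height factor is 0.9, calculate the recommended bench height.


15.03 m

Bench height = reach * factor
= 16.7 * 0.9
= 15.03 m


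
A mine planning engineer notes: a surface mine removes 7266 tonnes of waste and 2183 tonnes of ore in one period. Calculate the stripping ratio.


3.3284

Stripping ratio = waste tonnage / ore tonnage
= 7266 / 2183
= 3.3284


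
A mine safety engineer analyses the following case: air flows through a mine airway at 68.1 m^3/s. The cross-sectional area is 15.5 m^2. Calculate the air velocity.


Velocity = flow rate / cross-sectional area
= 68.1 / 15.5
= 4.3935 m/s

4.3935 m/s


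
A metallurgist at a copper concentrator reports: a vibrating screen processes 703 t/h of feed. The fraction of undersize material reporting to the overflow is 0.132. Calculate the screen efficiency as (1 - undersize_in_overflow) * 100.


86.8%

Screen efficiency = (1 - fraction of undersize in overflow) * 100
= (1 - 0.132) * 100
= 0.868 * 100
= 86.8%


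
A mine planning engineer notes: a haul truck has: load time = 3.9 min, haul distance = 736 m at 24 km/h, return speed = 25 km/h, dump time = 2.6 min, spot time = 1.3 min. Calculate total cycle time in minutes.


11.4064 min

Convert haul speed to m/min: 24 * 1000/60 = 400 m/min
Haul time = 736 / 400 = 1.84 min
Convert return speed to m/min: 25 * 1000/60 = 416.6666667 m/min
Return time = 736 / 416.6666667 = 1.7664 min
Total cycle time:
= 3.9 + 1.84 + 2.6 + 1.7664 + 1.3
= 11.4064 min


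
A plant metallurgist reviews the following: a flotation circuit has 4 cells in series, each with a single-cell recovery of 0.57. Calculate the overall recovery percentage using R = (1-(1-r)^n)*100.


Complement of single-cell recovery:
1 - r = 1 - 0.57 = 0.43
Raise to power n:
(1 - r)^4 = 0.43^4 = 0.03418801
Overall recovery:
R = (1 - 0.03418801) * 100
= 96.5812%

96.5812%


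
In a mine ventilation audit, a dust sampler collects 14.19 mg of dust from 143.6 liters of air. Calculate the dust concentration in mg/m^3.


98.8162 mg/m^3

Convert liters to m^3: 1 m^3 = 1000 L
Concentration = mass / volume * 1000
= 14.19 / 143.6 * 1000
= 0.09881615599 * 1000
= 98.8162 mg/m^3


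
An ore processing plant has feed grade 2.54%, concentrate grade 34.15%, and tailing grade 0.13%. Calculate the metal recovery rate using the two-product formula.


95.2445%

Using the two-product formula:
R = 100 * c * (f - t) / (f * (c - t))
Numerator = 100 * 34.15 * (2.54 - 0.13)
= 100 * 34.15 * 2.41
= 8230.15
Denominator = 2.54 * (34.15 - 0.13)
= 2.54 * 34.02
= 86.4108
R = 8230.15 / 86.4108
= 95.2445%
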